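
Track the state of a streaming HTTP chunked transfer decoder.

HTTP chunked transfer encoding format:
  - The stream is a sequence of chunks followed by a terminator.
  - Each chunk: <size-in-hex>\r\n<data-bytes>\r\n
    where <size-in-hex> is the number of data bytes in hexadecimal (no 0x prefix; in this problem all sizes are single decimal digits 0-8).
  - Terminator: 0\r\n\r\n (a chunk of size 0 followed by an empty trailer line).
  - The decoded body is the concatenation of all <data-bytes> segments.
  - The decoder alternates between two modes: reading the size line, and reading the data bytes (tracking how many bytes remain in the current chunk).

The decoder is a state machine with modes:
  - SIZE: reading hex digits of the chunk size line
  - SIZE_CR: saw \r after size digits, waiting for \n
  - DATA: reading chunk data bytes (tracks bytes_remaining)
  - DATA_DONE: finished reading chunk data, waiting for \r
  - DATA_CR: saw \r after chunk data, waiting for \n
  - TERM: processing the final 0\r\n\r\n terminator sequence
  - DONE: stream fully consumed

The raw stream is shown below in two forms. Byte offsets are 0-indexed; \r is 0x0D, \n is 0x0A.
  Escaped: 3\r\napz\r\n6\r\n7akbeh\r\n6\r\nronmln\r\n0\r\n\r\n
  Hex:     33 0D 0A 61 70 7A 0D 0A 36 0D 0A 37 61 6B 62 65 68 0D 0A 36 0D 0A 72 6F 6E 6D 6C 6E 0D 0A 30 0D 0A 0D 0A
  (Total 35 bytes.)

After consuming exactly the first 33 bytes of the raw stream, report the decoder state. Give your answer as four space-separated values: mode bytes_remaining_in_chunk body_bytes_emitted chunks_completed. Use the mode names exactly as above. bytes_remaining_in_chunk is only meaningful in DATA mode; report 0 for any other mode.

Byte 0 = '3': mode=SIZE remaining=0 emitted=0 chunks_done=0
Byte 1 = 0x0D: mode=SIZE_CR remaining=0 emitted=0 chunks_done=0
Byte 2 = 0x0A: mode=DATA remaining=3 emitted=0 chunks_done=0
Byte 3 = 'a': mode=DATA remaining=2 emitted=1 chunks_done=0
Byte 4 = 'p': mode=DATA remaining=1 emitted=2 chunks_done=0
Byte 5 = 'z': mode=DATA_DONE remaining=0 emitted=3 chunks_done=0
Byte 6 = 0x0D: mode=DATA_CR remaining=0 emitted=3 chunks_done=0
Byte 7 = 0x0A: mode=SIZE remaining=0 emitted=3 chunks_done=1
Byte 8 = '6': mode=SIZE remaining=0 emitted=3 chunks_done=1
Byte 9 = 0x0D: mode=SIZE_CR remaining=0 emitted=3 chunks_done=1
Byte 10 = 0x0A: mode=DATA remaining=6 emitted=3 chunks_done=1
Byte 11 = '7': mode=DATA remaining=5 emitted=4 chunks_done=1
Byte 12 = 'a': mode=DATA remaining=4 emitted=5 chunks_done=1
Byte 13 = 'k': mode=DATA remaining=3 emitted=6 chunks_done=1
Byte 14 = 'b': mode=DATA remaining=2 emitted=7 chunks_done=1
Byte 15 = 'e': mode=DATA remaining=1 emitted=8 chunks_done=1
Byte 16 = 'h': mode=DATA_DONE remaining=0 emitted=9 chunks_done=1
Byte 17 = 0x0D: mode=DATA_CR remaining=0 emitted=9 chunks_done=1
Byte 18 = 0x0A: mode=SIZE remaining=0 emitted=9 chunks_done=2
Byte 19 = '6': mode=SIZE remaining=0 emitted=9 chunks_done=2
Byte 20 = 0x0D: mode=SIZE_CR remaining=0 emitted=9 chunks_done=2
Byte 21 = 0x0A: mode=DATA remaining=6 emitted=9 chunks_done=2
Byte 22 = 'r': mode=DATA remaining=5 emitted=10 chunks_done=2
Byte 23 = 'o': mode=DATA remaining=4 emitted=11 chunks_done=2
Byte 24 = 'n': mode=DATA remaining=3 emitted=12 chunks_done=2
Byte 25 = 'm': mode=DATA remaining=2 emitted=13 chunks_done=2
Byte 26 = 'l': mode=DATA remaining=1 emitted=14 chunks_done=2
Byte 27 = 'n': mode=DATA_DONE remaining=0 emitted=15 chunks_done=2
Byte 28 = 0x0D: mode=DATA_CR remaining=0 emitted=15 chunks_done=2
Byte 29 = 0x0A: mode=SIZE remaining=0 emitted=15 chunks_done=3
Byte 30 = '0': mode=SIZE remaining=0 emitted=15 chunks_done=3
Byte 31 = 0x0D: mode=SIZE_CR remaining=0 emitted=15 chunks_done=3
Byte 32 = 0x0A: mode=TERM remaining=0 emitted=15 chunks_done=3

Answer: TERM 0 15 3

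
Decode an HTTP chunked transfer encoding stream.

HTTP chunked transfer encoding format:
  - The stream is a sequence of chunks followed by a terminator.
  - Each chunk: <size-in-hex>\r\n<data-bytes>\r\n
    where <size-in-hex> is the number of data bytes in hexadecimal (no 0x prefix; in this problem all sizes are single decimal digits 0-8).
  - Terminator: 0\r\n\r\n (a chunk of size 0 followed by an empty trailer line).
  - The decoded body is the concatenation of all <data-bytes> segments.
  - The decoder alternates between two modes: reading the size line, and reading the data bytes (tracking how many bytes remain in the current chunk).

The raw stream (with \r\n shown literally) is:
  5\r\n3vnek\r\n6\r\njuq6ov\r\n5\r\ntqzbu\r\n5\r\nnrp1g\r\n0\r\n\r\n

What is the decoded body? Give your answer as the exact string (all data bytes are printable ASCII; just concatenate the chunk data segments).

Answer: 3vnekjuq6ovtqzbunrp1g

Derivation:
Chunk 1: stream[0..1]='5' size=0x5=5, data at stream[3..8]='3vnek' -> body[0..5], body so far='3vnek'
Chunk 2: stream[10..11]='6' size=0x6=6, data at stream[13..19]='juq6ov' -> body[5..11], body so far='3vnekjuq6ov'
Chunk 3: stream[21..22]='5' size=0x5=5, data at stream[24..29]='tqzbu' -> body[11..16], body so far='3vnekjuq6ovtqzbu'
Chunk 4: stream[31..32]='5' size=0x5=5, data at stream[34..39]='nrp1g' -> body[16..21], body so far='3vnekjuq6ovtqzbunrp1g'
Chunk 5: stream[41..42]='0' size=0 (terminator). Final body='3vnekjuq6ovtqzbunrp1g' (21 bytes)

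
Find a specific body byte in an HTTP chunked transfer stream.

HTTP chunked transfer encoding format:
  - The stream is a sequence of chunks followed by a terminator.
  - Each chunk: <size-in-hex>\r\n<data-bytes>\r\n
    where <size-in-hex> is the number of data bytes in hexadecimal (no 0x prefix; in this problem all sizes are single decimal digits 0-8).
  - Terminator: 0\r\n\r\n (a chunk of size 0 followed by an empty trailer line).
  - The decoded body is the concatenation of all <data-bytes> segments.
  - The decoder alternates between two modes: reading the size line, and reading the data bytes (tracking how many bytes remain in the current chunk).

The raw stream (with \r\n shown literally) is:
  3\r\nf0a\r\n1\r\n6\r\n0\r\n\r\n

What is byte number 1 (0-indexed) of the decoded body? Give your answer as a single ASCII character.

Chunk 1: stream[0..1]='3' size=0x3=3, data at stream[3..6]='f0a' -> body[0..3], body so far='f0a'
Chunk 2: stream[8..9]='1' size=0x1=1, data at stream[11..12]='6' -> body[3..4], body so far='f0a6'
Chunk 3: stream[14..15]='0' size=0 (terminator). Final body='f0a6' (4 bytes)
Body byte 1 = '0'

Answer: 0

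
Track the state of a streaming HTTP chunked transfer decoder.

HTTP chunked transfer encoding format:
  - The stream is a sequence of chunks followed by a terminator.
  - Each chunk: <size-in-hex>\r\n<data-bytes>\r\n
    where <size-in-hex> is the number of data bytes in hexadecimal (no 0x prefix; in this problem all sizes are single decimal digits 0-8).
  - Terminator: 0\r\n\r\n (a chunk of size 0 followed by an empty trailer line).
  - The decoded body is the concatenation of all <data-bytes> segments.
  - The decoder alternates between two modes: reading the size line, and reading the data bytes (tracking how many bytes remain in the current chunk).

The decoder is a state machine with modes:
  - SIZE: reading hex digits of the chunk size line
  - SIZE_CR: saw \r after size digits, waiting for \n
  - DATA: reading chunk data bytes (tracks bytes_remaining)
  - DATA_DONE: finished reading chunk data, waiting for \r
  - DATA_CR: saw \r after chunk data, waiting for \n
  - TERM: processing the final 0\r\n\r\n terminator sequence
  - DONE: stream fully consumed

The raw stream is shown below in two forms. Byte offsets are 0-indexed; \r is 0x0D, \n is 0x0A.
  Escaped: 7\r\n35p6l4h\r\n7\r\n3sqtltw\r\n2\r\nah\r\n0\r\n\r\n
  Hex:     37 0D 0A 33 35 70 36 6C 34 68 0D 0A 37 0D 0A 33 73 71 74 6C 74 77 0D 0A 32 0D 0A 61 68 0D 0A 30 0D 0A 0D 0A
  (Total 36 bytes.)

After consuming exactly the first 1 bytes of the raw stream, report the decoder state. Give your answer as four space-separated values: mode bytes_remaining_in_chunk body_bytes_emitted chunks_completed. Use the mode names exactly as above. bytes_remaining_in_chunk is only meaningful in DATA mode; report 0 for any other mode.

Answer: SIZE 0 0 0

Derivation:
Byte 0 = '7': mode=SIZE remaining=0 emitted=0 chunks_done=0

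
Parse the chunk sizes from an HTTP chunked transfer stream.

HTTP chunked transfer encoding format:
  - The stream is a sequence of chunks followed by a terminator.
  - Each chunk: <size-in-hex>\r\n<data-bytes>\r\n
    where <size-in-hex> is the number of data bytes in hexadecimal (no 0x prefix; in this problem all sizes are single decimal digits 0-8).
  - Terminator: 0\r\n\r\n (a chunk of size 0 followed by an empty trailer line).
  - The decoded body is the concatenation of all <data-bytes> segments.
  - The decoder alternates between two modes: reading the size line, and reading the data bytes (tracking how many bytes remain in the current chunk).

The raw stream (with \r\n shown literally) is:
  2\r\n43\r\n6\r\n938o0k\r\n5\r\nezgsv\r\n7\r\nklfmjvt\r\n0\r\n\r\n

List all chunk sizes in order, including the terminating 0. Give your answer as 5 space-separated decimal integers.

Chunk 1: stream[0..1]='2' size=0x2=2, data at stream[3..5]='43' -> body[0..2], body so far='43'
Chunk 2: stream[7..8]='6' size=0x6=6, data at stream[10..16]='938o0k' -> body[2..8], body so far='43938o0k'
Chunk 3: stream[18..19]='5' size=0x5=5, data at stream[21..26]='ezgsv' -> body[8..13], body so far='43938o0kezgsv'
Chunk 4: stream[28..29]='7' size=0x7=7, data at stream[31..38]='klfmjvt' -> body[13..20], body so far='43938o0kezgsvklfmjvt'
Chunk 5: stream[40..41]='0' size=0 (terminator). Final body='43938o0kezgsvklfmjvt' (20 bytes)

Answer: 2 6 5 7 0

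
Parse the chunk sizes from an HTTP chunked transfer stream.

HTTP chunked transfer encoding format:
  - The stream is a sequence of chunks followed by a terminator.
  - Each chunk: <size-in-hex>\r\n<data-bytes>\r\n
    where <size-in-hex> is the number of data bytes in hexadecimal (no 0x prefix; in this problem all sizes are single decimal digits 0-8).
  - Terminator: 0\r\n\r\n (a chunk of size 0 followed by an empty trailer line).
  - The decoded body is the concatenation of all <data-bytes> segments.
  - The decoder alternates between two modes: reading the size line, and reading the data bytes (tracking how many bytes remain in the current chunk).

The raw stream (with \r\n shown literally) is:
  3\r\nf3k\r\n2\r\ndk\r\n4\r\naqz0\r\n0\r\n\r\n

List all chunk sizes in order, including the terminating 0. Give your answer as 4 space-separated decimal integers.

Chunk 1: stream[0..1]='3' size=0x3=3, data at stream[3..6]='f3k' -> body[0..3], body so far='f3k'
Chunk 2: stream[8..9]='2' size=0x2=2, data at stream[11..13]='dk' -> body[3..5], body so far='f3kdk'
Chunk 3: stream[15..16]='4' size=0x4=4, data at stream[18..22]='aqz0' -> body[5..9], body so far='f3kdkaqz0'
Chunk 4: stream[24..25]='0' size=0 (terminator). Final body='f3kdkaqz0' (9 bytes)

Answer: 3 2 4 0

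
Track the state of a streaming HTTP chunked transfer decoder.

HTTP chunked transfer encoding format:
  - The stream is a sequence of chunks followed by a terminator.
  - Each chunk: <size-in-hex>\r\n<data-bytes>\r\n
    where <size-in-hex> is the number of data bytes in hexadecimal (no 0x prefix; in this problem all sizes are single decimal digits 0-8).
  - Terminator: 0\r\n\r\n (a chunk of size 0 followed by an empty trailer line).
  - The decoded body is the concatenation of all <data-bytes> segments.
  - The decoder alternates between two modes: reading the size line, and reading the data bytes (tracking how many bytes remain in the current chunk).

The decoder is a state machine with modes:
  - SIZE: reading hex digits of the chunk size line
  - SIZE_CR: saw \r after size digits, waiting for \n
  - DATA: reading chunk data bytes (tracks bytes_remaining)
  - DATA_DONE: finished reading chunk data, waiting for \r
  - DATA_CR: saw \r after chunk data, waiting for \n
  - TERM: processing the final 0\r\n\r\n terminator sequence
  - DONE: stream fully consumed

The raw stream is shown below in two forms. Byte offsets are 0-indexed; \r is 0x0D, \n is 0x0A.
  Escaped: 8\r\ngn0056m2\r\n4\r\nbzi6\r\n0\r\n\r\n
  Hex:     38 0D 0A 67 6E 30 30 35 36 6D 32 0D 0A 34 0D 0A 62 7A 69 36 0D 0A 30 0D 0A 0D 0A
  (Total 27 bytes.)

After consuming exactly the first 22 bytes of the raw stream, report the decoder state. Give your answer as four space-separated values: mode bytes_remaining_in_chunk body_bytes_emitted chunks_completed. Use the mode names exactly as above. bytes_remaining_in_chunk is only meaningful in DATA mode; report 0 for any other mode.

Byte 0 = '8': mode=SIZE remaining=0 emitted=0 chunks_done=0
Byte 1 = 0x0D: mode=SIZE_CR remaining=0 emitted=0 chunks_done=0
Byte 2 = 0x0A: mode=DATA remaining=8 emitted=0 chunks_done=0
Byte 3 = 'g': mode=DATA remaining=7 emitted=1 chunks_done=0
Byte 4 = 'n': mode=DATA remaining=6 emitted=2 chunks_done=0
Byte 5 = '0': mode=DATA remaining=5 emitted=3 chunks_done=0
Byte 6 = '0': mode=DATA remaining=4 emitted=4 chunks_done=0
Byte 7 = '5': mode=DATA remaining=3 emitted=5 chunks_done=0
Byte 8 = '6': mode=DATA remaining=2 emitted=6 chunks_done=0
Byte 9 = 'm': mode=DATA remaining=1 emitted=7 chunks_done=0
Byte 10 = '2': mode=DATA_DONE remaining=0 emitted=8 chunks_done=0
Byte 11 = 0x0D: mode=DATA_CR remaining=0 emitted=8 chunks_done=0
Byte 12 = 0x0A: mode=SIZE remaining=0 emitted=8 chunks_done=1
Byte 13 = '4': mode=SIZE remaining=0 emitted=8 chunks_done=1
Byte 14 = 0x0D: mode=SIZE_CR remaining=0 emitted=8 chunks_done=1
Byte 15 = 0x0A: mode=DATA remaining=4 emitted=8 chunks_done=1
Byte 16 = 'b': mode=DATA remaining=3 emitted=9 chunks_done=1
Byte 17 = 'z': mode=DATA remaining=2 emitted=10 chunks_done=1
Byte 18 = 'i': mode=DATA remaining=1 emitted=11 chunks_done=1
Byte 19 = '6': mode=DATA_DONE remaining=0 emitted=12 chunks_done=1
Byte 20 = 0x0D: mode=DATA_CR remaining=0 emitted=12 chunks_done=1
Byte 21 = 0x0A: mode=SIZE remaining=0 emitted=12 chunks_done=2

Answer: SIZE 0 12 2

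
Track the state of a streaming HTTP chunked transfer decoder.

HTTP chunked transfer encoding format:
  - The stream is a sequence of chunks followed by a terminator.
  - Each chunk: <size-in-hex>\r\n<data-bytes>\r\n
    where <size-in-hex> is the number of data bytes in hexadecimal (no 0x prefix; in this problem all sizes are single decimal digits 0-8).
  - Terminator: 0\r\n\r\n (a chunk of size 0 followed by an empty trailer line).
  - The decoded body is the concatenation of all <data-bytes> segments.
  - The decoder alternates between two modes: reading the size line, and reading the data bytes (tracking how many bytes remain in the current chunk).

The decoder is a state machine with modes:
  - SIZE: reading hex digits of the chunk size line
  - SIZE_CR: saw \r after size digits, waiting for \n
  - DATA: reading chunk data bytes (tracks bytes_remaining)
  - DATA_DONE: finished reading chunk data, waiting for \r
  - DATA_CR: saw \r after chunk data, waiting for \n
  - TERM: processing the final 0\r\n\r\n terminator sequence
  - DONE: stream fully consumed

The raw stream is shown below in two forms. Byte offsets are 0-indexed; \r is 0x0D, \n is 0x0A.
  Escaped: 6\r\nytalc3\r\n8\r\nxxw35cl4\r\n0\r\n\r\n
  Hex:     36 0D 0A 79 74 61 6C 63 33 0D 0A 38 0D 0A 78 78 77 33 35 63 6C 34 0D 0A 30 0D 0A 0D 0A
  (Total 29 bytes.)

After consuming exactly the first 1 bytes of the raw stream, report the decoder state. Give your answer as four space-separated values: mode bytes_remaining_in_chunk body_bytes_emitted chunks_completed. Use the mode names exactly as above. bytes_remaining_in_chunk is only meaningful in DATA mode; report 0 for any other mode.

Answer: SIZE 0 0 0

Derivation:
Byte 0 = '6': mode=SIZE remaining=0 emitted=0 chunks_done=0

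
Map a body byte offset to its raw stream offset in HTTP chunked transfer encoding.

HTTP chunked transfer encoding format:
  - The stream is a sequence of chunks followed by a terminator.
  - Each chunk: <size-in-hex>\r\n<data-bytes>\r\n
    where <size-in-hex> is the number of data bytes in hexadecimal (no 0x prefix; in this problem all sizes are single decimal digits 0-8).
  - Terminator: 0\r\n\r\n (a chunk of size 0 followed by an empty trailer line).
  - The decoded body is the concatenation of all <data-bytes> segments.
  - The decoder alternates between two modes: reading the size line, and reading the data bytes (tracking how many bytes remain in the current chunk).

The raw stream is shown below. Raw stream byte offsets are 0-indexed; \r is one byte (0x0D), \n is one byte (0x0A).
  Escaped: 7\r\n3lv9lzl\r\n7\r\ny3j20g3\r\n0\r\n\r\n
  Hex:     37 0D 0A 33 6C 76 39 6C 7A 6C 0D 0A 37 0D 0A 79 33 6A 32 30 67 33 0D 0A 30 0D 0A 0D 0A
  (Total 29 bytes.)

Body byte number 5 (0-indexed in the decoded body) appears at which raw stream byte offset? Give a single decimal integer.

Answer: 8

Derivation:
Chunk 1: stream[0..1]='7' size=0x7=7, data at stream[3..10]='3lv9lzl' -> body[0..7], body so far='3lv9lzl'
Chunk 2: stream[12..13]='7' size=0x7=7, data at stream[15..22]='y3j20g3' -> body[7..14], body so far='3lv9lzly3j20g3'
Chunk 3: stream[24..25]='0' size=0 (terminator). Final body='3lv9lzly3j20g3' (14 bytes)
Body byte 5 at stream offset 8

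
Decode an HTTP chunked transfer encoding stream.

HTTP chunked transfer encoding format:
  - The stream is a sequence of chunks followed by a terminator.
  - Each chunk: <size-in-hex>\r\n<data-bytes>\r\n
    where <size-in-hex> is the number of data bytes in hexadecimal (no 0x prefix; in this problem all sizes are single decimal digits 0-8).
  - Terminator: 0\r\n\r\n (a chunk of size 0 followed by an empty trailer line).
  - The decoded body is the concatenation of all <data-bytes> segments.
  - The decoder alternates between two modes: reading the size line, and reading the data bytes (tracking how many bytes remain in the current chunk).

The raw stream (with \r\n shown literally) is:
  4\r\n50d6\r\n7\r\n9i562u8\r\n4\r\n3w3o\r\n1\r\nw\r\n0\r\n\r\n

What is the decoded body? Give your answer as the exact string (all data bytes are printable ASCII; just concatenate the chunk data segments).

Chunk 1: stream[0..1]='4' size=0x4=4, data at stream[3..7]='50d6' -> body[0..4], body so far='50d6'
Chunk 2: stream[9..10]='7' size=0x7=7, data at stream[12..19]='9i562u8' -> body[4..11], body so far='50d69i562u8'
Chunk 3: stream[21..22]='4' size=0x4=4, data at stream[24..28]='3w3o' -> body[11..15], body so far='50d69i562u83w3o'
Chunk 4: stream[30..31]='1' size=0x1=1, data at stream[33..34]='w' -> body[15..16], body so far='50d69i562u83w3ow'
Chunk 5: stream[36..37]='0' size=0 (terminator). Final body='50d69i562u83w3ow' (16 bytes)

Answer: 50d69i562u83w3ow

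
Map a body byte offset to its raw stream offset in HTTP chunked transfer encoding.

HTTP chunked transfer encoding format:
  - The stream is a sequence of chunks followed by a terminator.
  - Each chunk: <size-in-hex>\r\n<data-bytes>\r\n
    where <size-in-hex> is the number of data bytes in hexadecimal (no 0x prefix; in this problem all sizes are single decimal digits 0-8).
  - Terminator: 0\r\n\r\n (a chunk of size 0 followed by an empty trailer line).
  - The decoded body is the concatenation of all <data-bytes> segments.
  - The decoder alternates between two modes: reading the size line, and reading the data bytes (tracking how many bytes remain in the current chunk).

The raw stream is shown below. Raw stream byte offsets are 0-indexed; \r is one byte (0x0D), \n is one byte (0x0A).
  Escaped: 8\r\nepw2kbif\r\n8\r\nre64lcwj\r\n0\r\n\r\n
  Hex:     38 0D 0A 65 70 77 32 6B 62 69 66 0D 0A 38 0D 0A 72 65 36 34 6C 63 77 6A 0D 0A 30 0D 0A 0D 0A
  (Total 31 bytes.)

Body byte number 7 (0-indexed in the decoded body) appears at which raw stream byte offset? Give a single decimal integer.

Chunk 1: stream[0..1]='8' size=0x8=8, data at stream[3..11]='epw2kbif' -> body[0..8], body so far='epw2kbif'
Chunk 2: stream[13..14]='8' size=0x8=8, data at stream[16..24]='re64lcwj' -> body[8..16], body so far='epw2kbifre64lcwj'
Chunk 3: stream[26..27]='0' size=0 (terminator). Final body='epw2kbifre64lcwj' (16 bytes)
Body byte 7 at stream offset 10

Answer: 10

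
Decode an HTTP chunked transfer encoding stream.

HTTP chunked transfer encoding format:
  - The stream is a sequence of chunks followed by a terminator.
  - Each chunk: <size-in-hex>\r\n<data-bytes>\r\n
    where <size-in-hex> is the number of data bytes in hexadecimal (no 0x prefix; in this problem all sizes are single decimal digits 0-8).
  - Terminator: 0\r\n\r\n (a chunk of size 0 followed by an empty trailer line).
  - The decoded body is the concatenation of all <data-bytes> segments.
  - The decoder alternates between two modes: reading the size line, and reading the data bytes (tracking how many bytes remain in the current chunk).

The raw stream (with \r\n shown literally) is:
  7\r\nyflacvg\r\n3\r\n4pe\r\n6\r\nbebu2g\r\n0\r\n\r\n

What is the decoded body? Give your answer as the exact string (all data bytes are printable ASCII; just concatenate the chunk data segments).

Answer: yflacvg4pebebu2g

Derivation:
Chunk 1: stream[0..1]='7' size=0x7=7, data at stream[3..10]='yflacvg' -> body[0..7], body so far='yflacvg'
Chunk 2: stream[12..13]='3' size=0x3=3, data at stream[15..18]='4pe' -> body[7..10], body so far='yflacvg4pe'
Chunk 3: stream[20..21]='6' size=0x6=6, data at stream[23..29]='bebu2g' -> body[10..16], body so far='yflacvg4pebebu2g'
Chunk 4: stream[31..32]='0' size=0 (terminator). Final body='yflacvg4pebebu2g' (16 bytes)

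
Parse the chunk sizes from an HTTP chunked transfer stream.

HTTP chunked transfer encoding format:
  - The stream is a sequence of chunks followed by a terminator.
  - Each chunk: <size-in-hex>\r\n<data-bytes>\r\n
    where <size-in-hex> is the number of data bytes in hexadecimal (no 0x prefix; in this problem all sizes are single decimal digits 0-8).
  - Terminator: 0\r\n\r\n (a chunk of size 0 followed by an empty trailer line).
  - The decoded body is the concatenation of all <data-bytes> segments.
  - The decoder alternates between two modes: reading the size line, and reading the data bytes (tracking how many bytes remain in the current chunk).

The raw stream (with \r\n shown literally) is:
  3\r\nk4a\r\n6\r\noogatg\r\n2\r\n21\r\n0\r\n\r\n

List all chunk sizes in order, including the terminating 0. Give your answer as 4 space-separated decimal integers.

Answer: 3 6 2 0

Derivation:
Chunk 1: stream[0..1]='3' size=0x3=3, data at stream[3..6]='k4a' -> body[0..3], body so far='k4a'
Chunk 2: stream[8..9]='6' size=0x6=6, data at stream[11..17]='oogatg' -> body[3..9], body so far='k4aoogatg'
Chunk 3: stream[19..20]='2' size=0x2=2, data at stream[22..24]='21' -> body[9..11], body so far='k4aoogatg21'
Chunk 4: stream[26..27]='0' size=0 (terminator). Final body='k4aoogatg21' (11 bytes)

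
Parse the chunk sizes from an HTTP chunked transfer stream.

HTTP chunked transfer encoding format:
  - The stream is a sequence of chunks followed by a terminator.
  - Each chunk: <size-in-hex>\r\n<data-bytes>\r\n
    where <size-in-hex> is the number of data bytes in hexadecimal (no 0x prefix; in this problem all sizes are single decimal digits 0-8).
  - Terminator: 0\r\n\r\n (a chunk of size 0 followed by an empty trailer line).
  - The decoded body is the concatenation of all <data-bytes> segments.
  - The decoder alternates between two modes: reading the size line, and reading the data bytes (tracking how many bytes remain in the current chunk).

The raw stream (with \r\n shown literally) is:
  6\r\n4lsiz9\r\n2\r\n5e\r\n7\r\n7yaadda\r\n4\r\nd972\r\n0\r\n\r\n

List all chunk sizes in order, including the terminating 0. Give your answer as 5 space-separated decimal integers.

Answer: 6 2 7 4 0

Derivation:
Chunk 1: stream[0..1]='6' size=0x6=6, data at stream[3..9]='4lsiz9' -> body[0..6], body so far='4lsiz9'
Chunk 2: stream[11..12]='2' size=0x2=2, data at stream[14..16]='5e' -> body[6..8], body so far='4lsiz95e'
Chunk 3: stream[18..19]='7' size=0x7=7, data at stream[21..28]='7yaadda' -> body[8..15], body so far='4lsiz95e7yaadda'
Chunk 4: stream[30..31]='4' size=0x4=4, data at stream[33..37]='d972' -> body[15..19], body so far='4lsiz95e7yaaddad972'
Chunk 5: stream[39..40]='0' size=0 (terminator). Final body='4lsiz95e7yaaddad972' (19 bytes)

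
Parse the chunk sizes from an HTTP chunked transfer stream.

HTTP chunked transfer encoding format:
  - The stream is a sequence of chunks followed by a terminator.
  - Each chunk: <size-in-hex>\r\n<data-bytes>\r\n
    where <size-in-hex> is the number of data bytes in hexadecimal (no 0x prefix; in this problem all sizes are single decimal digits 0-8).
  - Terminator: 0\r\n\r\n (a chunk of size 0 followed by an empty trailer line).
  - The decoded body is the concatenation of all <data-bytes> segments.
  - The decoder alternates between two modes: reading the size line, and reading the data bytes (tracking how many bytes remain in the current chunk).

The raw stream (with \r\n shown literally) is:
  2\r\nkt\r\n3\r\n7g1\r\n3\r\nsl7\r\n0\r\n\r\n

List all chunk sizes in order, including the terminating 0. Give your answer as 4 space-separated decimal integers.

Answer: 2 3 3 0

Derivation:
Chunk 1: stream[0..1]='2' size=0x2=2, data at stream[3..5]='kt' -> body[0..2], body so far='kt'
Chunk 2: stream[7..8]='3' size=0x3=3, data at stream[10..13]='7g1' -> body[2..5], body so far='kt7g1'
Chunk 3: stream[15..16]='3' size=0x3=3, data at stream[18..21]='sl7' -> body[5..8], body so far='kt7g1sl7'
Chunk 4: stream[23..24]='0' size=0 (terminator). Final body='kt7g1sl7' (8 bytes)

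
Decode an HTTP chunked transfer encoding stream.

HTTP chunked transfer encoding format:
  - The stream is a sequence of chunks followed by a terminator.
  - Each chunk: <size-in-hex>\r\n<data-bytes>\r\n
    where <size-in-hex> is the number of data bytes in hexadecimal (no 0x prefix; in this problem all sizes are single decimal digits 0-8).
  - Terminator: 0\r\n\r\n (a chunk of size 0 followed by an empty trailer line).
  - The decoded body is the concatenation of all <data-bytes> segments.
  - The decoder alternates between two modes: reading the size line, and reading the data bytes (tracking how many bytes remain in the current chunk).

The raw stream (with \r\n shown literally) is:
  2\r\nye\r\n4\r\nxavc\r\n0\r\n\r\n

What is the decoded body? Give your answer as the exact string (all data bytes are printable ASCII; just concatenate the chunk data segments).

Chunk 1: stream[0..1]='2' size=0x2=2, data at stream[3..5]='ye' -> body[0..2], body so far='ye'
Chunk 2: stream[7..8]='4' size=0x4=4, data at stream[10..14]='xavc' -> body[2..6], body so far='yexavc'
Chunk 3: stream[16..17]='0' size=0 (terminator). Final body='yexavc' (6 bytes)

Answer: yexavc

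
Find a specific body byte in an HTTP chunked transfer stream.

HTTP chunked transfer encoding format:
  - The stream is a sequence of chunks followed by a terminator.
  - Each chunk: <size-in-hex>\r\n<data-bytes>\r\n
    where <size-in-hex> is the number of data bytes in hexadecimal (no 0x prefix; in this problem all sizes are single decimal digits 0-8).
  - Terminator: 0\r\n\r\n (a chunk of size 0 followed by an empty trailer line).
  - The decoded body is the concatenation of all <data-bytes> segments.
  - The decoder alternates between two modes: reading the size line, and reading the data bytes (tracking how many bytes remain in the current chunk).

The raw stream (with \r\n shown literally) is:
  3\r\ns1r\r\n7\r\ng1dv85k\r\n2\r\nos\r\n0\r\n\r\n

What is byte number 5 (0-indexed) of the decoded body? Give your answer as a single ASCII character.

Chunk 1: stream[0..1]='3' size=0x3=3, data at stream[3..6]='s1r' -> body[0..3], body so far='s1r'
Chunk 2: stream[8..9]='7' size=0x7=7, data at stream[11..18]='g1dv85k' -> body[3..10], body so far='s1rg1dv85k'
Chunk 3: stream[20..21]='2' size=0x2=2, data at stream[23..25]='os' -> body[10..12], body so far='s1rg1dv85kos'
Chunk 4: stream[27..28]='0' size=0 (terminator). Final body='s1rg1dv85kos' (12 bytes)
Body byte 5 = 'd'

Answer: d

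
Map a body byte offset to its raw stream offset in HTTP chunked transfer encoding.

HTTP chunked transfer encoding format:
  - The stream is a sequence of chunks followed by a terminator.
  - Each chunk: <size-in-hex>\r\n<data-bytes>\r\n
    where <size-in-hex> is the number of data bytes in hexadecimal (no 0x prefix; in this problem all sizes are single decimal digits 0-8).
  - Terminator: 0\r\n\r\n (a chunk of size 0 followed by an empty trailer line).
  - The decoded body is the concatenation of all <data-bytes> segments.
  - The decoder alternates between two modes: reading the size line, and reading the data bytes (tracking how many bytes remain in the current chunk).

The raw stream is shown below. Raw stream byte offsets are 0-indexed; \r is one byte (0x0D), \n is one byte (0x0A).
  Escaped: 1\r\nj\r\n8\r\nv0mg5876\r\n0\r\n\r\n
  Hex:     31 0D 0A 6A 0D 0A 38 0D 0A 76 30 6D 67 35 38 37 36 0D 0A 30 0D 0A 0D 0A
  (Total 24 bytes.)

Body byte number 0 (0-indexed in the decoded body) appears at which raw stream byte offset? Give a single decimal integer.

Answer: 3

Derivation:
Chunk 1: stream[0..1]='1' size=0x1=1, data at stream[3..4]='j' -> body[0..1], body so far='j'
Chunk 2: stream[6..7]='8' size=0x8=8, data at stream[9..17]='v0mg5876' -> body[1..9], body so far='jv0mg5876'
Chunk 3: stream[19..20]='0' size=0 (terminator). Final body='jv0mg5876' (9 bytes)
Body byte 0 at stream offset 3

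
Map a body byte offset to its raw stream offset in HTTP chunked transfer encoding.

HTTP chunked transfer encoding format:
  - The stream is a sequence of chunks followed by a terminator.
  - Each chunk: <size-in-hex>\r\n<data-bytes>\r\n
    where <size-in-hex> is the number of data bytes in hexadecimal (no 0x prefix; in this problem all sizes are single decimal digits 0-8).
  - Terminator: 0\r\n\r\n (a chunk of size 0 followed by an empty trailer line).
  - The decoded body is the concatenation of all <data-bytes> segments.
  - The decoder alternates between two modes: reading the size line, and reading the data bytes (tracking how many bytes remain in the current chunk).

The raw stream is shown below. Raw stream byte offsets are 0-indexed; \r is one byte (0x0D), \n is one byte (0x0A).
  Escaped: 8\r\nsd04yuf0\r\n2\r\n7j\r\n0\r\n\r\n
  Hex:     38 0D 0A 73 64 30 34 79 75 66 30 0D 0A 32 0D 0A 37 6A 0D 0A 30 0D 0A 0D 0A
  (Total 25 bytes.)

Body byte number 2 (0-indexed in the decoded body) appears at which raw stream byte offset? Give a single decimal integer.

Chunk 1: stream[0..1]='8' size=0x8=8, data at stream[3..11]='sd04yuf0' -> body[0..8], body so far='sd04yuf0'
Chunk 2: stream[13..14]='2' size=0x2=2, data at stream[16..18]='7j' -> body[8..10], body so far='sd04yuf07j'
Chunk 3: stream[20..21]='0' size=0 (terminator). Final body='sd04yuf07j' (10 bytes)
Body byte 2 at stream offset 5

Answer: 5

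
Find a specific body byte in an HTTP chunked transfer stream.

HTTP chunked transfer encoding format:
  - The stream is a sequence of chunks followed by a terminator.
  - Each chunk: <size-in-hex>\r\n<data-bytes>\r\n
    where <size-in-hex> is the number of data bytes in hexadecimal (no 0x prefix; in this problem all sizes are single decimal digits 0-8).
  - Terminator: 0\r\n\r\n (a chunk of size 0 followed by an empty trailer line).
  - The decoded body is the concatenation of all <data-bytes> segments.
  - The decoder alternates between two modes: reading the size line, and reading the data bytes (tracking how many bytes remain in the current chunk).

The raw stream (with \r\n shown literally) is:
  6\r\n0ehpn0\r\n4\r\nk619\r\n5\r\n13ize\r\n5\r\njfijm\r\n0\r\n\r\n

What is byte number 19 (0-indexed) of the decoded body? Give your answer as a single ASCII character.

Answer: m

Derivation:
Chunk 1: stream[0..1]='6' size=0x6=6, data at stream[3..9]='0ehpn0' -> body[0..6], body so far='0ehpn0'
Chunk 2: stream[11..12]='4' size=0x4=4, data at stream[14..18]='k619' -> body[6..10], body so far='0ehpn0k619'
Chunk 3: stream[20..21]='5' size=0x5=5, data at stream[23..28]='13ize' -> body[10..15], body so far='0ehpn0k61913ize'
Chunk 4: stream[30..31]='5' size=0x5=5, data at stream[33..38]='jfijm' -> body[15..20], body so far='0ehpn0k61913izejfijm'
Chunk 5: stream[40..41]='0' size=0 (terminator). Final body='0ehpn0k61913izejfijm' (20 bytes)
Body byte 19 = 'm'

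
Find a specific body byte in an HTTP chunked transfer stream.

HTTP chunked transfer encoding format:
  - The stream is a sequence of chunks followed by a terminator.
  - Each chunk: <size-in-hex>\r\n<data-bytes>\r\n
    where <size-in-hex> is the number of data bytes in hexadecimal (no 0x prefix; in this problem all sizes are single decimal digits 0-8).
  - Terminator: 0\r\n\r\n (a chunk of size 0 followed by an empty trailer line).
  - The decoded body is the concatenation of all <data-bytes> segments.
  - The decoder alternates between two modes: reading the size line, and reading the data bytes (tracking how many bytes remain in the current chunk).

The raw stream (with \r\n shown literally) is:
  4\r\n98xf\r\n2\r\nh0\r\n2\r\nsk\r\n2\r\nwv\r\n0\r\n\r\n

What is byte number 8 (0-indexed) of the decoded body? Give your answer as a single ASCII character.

Answer: w

Derivation:
Chunk 1: stream[0..1]='4' size=0x4=4, data at stream[3..7]='98xf' -> body[0..4], body so far='98xf'
Chunk 2: stream[9..10]='2' size=0x2=2, data at stream[12..14]='h0' -> body[4..6], body so far='98xfh0'
Chunk 3: stream[16..17]='2' size=0x2=2, data at stream[19..21]='sk' -> body[6..8], body so far='98xfh0sk'
Chunk 4: stream[23..24]='2' size=0x2=2, data at stream[26..28]='wv' -> body[8..10], body so far='98xfh0skwv'
Chunk 5: stream[30..31]='0' size=0 (terminator). Final body='98xfh0skwv' (10 bytes)
Body byte 8 = 'w'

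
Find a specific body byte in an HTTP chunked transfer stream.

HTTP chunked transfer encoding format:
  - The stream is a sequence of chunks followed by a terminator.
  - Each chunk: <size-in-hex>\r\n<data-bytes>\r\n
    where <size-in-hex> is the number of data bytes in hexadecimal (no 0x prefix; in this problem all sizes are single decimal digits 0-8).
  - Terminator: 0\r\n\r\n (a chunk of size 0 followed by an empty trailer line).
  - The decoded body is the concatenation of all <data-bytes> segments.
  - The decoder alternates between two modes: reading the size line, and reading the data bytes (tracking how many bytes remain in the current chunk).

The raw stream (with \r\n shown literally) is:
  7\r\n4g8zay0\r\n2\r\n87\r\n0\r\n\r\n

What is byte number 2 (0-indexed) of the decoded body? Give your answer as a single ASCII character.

Answer: 8

Derivation:
Chunk 1: stream[0..1]='7' size=0x7=7, data at stream[3..10]='4g8zay0' -> body[0..7], body so far='4g8zay0'
Chunk 2: stream[12..13]='2' size=0x2=2, data at stream[15..17]='87' -> body[7..9], body so far='4g8zay087'
Chunk 3: stream[19..20]='0' size=0 (terminator). Final body='4g8zay087' (9 bytes)
Body byte 2 = '8'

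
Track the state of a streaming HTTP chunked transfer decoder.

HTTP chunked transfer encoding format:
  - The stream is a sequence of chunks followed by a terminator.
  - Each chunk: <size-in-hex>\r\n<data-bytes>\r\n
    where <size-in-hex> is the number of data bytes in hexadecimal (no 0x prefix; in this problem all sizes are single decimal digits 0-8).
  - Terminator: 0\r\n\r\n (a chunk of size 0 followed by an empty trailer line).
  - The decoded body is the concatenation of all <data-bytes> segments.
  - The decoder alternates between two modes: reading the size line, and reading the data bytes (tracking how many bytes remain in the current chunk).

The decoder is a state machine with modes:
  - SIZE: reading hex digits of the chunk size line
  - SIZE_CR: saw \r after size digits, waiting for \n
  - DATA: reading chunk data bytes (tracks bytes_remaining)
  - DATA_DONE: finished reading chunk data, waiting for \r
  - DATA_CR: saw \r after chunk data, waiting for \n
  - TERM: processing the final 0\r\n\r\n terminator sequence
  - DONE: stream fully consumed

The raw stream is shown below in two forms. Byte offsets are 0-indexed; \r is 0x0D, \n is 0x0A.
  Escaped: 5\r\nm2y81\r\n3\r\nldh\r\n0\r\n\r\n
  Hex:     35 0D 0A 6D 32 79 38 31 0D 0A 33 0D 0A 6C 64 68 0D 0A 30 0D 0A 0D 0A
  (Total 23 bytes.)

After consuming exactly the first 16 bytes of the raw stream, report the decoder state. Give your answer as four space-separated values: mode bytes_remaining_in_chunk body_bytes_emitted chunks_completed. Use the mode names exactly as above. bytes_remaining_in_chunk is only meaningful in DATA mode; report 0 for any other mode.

Answer: DATA_DONE 0 8 1

Derivation:
Byte 0 = '5': mode=SIZE remaining=0 emitted=0 chunks_done=0
Byte 1 = 0x0D: mode=SIZE_CR remaining=0 emitted=0 chunks_done=0
Byte 2 = 0x0A: mode=DATA remaining=5 emitted=0 chunks_done=0
Byte 3 = 'm': mode=DATA remaining=4 emitted=1 chunks_done=0
Byte 4 = '2': mode=DATA remaining=3 emitted=2 chunks_done=0
Byte 5 = 'y': mode=DATA remaining=2 emitted=3 chunks_done=0
Byte 6 = '8': mode=DATA remaining=1 emitted=4 chunks_done=0
Byte 7 = '1': mode=DATA_DONE remaining=0 emitted=5 chunks_done=0
Byte 8 = 0x0D: mode=DATA_CR remaining=0 emitted=5 chunks_done=0
Byte 9 = 0x0A: mode=SIZE remaining=0 emitted=5 chunks_done=1
Byte 10 = '3': mode=SIZE remaining=0 emitted=5 chunks_done=1
Byte 11 = 0x0D: mode=SIZE_CR remaining=0 emitted=5 chunks_done=1
Byte 12 = 0x0A: mode=DATA remaining=3 emitted=5 chunks_done=1
Byte 13 = 'l': mode=DATA remaining=2 emitted=6 chunks_done=1
Byte 14 = 'd': mode=DATA remaining=1 emitted=7 chunks_done=1
Byte 15 = 'h': mode=DATA_DONE remaining=0 emitted=8 chunks_done=1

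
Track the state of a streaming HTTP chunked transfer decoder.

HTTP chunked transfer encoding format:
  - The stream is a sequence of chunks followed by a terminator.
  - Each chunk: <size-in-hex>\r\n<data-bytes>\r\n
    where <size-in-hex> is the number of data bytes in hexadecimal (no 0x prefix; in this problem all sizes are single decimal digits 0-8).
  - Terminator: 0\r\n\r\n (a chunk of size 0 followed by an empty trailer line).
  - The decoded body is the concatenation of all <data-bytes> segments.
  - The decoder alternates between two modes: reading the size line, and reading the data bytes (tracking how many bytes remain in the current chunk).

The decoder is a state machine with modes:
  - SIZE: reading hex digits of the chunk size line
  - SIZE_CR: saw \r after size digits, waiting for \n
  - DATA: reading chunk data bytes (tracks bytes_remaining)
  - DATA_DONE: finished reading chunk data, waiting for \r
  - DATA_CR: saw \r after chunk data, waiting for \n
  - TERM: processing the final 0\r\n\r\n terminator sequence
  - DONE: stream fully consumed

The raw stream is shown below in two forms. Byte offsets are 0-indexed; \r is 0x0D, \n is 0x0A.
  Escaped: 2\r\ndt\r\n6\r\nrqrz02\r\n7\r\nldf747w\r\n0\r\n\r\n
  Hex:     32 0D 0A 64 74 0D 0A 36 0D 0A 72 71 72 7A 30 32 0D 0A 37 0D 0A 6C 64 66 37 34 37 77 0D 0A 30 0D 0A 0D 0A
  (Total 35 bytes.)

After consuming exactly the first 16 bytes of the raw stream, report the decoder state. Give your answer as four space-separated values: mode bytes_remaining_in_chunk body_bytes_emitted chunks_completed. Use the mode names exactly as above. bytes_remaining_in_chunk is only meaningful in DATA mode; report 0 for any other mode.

Answer: DATA_DONE 0 8 1

Derivation:
Byte 0 = '2': mode=SIZE remaining=0 emitted=0 chunks_done=0
Byte 1 = 0x0D: mode=SIZE_CR remaining=0 emitted=0 chunks_done=0
Byte 2 = 0x0A: mode=DATA remaining=2 emitted=0 chunks_done=0
Byte 3 = 'd': mode=DATA remaining=1 emitted=1 chunks_done=0
Byte 4 = 't': mode=DATA_DONE remaining=0 emitted=2 chunks_done=0
Byte 5 = 0x0D: mode=DATA_CR remaining=0 emitted=2 chunks_done=0
Byte 6 = 0x0A: mode=SIZE remaining=0 emitted=2 chunks_done=1
Byte 7 = '6': mode=SIZE remaining=0 emitted=2 chunks_done=1
Byte 8 = 0x0D: mode=SIZE_CR remaining=0 emitted=2 chunks_done=1
Byte 9 = 0x0A: mode=DATA remaining=6 emitted=2 chunks_done=1
Byte 10 = 'r': mode=DATA remaining=5 emitted=3 chunks_done=1
Byte 11 = 'q': mode=DATA remaining=4 emitted=4 chunks_done=1
Byte 12 = 'r': mode=DATA remaining=3 emitted=5 chunks_done=1
Byte 13 = 'z': mode=DATA remaining=2 emitted=6 chunks_done=1
Byte 14 = '0': mode=DATA remaining=1 emitted=7 chunks_done=1
Byte 15 = '2': mode=DATA_DONE remaining=0 emitted=8 chunks_done=1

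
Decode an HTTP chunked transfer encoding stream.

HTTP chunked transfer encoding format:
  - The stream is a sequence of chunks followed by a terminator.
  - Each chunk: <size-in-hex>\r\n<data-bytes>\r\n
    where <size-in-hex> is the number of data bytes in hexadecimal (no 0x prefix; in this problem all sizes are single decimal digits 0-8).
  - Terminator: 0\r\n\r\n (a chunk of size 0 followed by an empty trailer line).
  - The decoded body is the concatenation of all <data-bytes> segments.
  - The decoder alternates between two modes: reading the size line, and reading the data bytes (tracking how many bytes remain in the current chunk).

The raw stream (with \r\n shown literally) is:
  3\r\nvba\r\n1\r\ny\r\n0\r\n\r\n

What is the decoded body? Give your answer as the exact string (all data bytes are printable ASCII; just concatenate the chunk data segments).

Answer: vbay

Derivation:
Chunk 1: stream[0..1]='3' size=0x3=3, data at stream[3..6]='vba' -> body[0..3], body so far='vba'
Chunk 2: stream[8..9]='1' size=0x1=1, data at stream[11..12]='y' -> body[3..4], body so far='vbay'
Chunk 3: stream[14..15]='0' size=0 (terminator). Final body='vbay' (4 bytes)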